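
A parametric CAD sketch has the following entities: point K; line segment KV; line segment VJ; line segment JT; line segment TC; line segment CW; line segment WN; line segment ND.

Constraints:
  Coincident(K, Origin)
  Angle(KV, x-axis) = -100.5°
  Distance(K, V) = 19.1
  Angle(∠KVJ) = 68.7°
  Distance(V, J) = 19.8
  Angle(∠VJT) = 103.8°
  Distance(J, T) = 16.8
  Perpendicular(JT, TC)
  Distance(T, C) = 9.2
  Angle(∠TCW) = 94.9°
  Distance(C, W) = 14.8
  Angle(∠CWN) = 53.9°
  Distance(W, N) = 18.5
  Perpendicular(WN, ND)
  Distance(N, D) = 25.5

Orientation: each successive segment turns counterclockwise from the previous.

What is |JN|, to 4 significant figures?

12.81

K is at the origin; KV runs at -100.5° with length 19.1, so V = (-3.481, -18.78). ∠KVJ = 68.7° gives VJ at 10.80° from the x-axis; with |VJ| = 19.8, J = (15.97, -15.07). ∠VJT = 103.8° gives JT at 87.00° from the x-axis; with |JT| = 16.8, T = (16.85, 1.707). JT is perpendicular to TC, so TC runs at 177.0°; with |TC| = 9.2, C = (7.660, 2.188). ∠TCW = 94.9° gives CW at -97.90° from the x-axis; with |CW| = 14.8, W = (5.626, -12.47). ∠CWN = 53.9° gives WN at 28.20° from the x-axis; with |WN| = 18.5, N = (21.93, -3.729). Then |JN| = |N − J| = 12.81.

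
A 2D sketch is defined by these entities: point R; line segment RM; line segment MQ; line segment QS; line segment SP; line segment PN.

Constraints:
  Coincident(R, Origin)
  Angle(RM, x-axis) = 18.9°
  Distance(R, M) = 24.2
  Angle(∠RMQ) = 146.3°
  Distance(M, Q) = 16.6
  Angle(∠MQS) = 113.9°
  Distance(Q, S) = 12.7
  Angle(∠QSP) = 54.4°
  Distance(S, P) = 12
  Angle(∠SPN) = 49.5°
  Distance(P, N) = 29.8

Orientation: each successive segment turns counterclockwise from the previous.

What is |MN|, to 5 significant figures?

34.750

R is at the origin; RM runs at 18.9° with length 24.2, so M = (22.895, 7.8388). ∠RMQ = 146.3° gives MQ at 52.600° from the x-axis; with |MQ| = 16.6, Q = (32.978, 21.026). ∠MQS = 113.9° gives QS at 118.70° from the x-axis; with |QS| = 12.7, S = (26.879, 32.166). ∠QSP = 54.4° gives SP at -115.70° from the x-axis; with |SP| = 12.0, P = (21.675, 21.353). ∠SPN = 49.5° gives PN at 14.800° from the x-axis; with |PN| = 29.8, N = (50.486, 28.965). Then |MN| = |N − M| = 34.750.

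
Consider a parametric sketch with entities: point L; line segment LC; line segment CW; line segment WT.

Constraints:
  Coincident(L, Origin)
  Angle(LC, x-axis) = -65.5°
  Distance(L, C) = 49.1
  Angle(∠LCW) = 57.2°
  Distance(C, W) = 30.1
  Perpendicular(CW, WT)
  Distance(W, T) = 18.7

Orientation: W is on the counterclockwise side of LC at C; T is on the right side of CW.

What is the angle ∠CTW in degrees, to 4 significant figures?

58.15°

∠LCW = 57.2°, so CW runs at -65.5° + (180° − 57.2°) = 57.30° from the x-axis; with |CW| = 30.1, W = C + 30.1·(cos 57.30°, sin 57.30°) = (36.62, -19.35). The perpendicularity gives WT at right angles to CW; with |WT| = 18.7 on the right of CW, T = W + 18.7·(0.8415, -0.5402) = (52.36, -29.45). Then cos ∠CTW = TC·TW / (|TC||TW|), giving 58.15°.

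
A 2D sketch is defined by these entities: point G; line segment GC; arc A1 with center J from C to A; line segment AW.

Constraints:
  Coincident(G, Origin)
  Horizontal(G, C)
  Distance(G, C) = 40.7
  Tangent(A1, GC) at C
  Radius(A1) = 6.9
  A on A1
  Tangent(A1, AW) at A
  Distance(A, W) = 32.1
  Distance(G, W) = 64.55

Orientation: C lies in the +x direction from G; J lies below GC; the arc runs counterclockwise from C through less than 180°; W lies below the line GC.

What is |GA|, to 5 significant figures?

36.524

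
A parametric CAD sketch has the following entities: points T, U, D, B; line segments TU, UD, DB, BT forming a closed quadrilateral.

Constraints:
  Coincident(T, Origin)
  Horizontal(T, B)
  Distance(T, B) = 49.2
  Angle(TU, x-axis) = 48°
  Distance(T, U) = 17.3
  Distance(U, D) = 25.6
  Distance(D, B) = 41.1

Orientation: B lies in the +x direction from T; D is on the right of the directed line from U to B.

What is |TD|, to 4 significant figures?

16.24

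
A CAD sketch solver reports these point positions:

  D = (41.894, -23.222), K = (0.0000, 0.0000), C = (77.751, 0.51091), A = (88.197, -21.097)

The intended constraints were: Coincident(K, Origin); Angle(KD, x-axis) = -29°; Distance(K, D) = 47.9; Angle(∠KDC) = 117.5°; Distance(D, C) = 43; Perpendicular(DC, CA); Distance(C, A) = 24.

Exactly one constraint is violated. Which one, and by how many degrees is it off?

Perpendicular(DC, CA) — off by 7.70°.

K = (0.00, 0.00) ✓; KD at -29.00° ✓; |KD| = 47.90 ✓; ∠KDC = 117.5° ✓; |DC| = 43.00 ✓; ∠(DC, CA) = 97.70° ✗; |CA| = 24.00 ✓.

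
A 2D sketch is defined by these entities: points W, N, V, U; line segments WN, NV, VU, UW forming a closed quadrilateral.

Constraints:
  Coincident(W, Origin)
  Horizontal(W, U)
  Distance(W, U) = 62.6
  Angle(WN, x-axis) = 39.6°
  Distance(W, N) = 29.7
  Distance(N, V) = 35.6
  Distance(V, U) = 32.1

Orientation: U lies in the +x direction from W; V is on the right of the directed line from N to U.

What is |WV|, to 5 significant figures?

37.225

Checks: |NV| = 35.60 ✓; |VU| = 32.10 ✓.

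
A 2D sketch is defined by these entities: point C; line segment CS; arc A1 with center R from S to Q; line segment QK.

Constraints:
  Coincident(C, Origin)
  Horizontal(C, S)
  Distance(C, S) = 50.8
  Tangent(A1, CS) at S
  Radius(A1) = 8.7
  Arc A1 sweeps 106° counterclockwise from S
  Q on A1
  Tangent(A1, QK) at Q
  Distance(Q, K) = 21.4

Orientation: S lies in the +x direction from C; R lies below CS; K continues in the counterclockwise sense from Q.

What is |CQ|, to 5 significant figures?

43.864

The tangent condition forces RS to be normal to CS, so R = S + (0, -8.7) = (50.800, -8.7000). On A1, S sits at bearing 90° from R; a 106° counterclockwise sweep puts Q at bearing 196°, so Q = R + 8.7·(cos 196°, sin 196°) = (42.437, -11.098). Then |CQ| = |Q − C| = 43.864.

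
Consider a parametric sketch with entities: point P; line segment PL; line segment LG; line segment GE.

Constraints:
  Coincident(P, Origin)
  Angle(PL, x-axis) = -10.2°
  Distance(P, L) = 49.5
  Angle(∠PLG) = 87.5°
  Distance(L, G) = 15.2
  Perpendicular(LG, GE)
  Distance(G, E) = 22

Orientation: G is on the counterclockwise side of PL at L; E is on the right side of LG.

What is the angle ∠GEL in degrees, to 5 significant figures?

34.641°

∠PLG = 87.5°, so LG runs at -10.2° + (180° − 87.5°) = 82.300° from the x-axis; with |LG| = 15.2, G = L + 15.2·(cos 82.300°, sin 82.300°) = (50.754, 6.2972). LG is perpendicular to GE; with |GE| = 22.0 on the right of LG, E = G + 22.0·(0.99098, -0.13399) = (72.556, 3.3496). Then cos ∠GEL = EG·EL / (|EG||EL|), giving 34.641°.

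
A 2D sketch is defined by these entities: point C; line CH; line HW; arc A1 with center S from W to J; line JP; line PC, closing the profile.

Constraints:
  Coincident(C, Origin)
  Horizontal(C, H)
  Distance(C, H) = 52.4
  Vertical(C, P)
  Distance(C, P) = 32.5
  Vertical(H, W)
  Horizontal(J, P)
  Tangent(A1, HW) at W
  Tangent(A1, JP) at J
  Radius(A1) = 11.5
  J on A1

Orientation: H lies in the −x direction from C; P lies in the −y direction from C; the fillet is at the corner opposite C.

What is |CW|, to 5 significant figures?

56.451

C is at the origin; C and H share the same y with |CH| = 52.4 and H on the −x side, so H = (-52.400, 0.0000). C and P share the same x with |CP| = 32.5 and P on the −y side, so P = (0.0000, -32.500). The virtual corner opposite C is at (-52.400, -32.500). A1 meets HW tangentially, so SW is at right angles to HW and since A1 is tangent to JP there, SJ ⟂ JP, with radius 11.5, so the center S sits 11.5 in from both sides at S = (-40.900, -21.000). That places the tangent points at W = (-52.400, -21.000) on HW and J = (-40.900, -32.500) on JP. Then |CW| = |W − C| = 56.451.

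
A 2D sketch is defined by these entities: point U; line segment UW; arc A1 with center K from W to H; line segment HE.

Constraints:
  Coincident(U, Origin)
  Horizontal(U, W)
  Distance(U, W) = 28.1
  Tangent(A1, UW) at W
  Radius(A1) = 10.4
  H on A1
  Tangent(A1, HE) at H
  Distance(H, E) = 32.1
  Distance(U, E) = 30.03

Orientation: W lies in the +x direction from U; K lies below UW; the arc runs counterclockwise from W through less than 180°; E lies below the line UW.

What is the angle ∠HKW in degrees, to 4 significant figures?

53.51°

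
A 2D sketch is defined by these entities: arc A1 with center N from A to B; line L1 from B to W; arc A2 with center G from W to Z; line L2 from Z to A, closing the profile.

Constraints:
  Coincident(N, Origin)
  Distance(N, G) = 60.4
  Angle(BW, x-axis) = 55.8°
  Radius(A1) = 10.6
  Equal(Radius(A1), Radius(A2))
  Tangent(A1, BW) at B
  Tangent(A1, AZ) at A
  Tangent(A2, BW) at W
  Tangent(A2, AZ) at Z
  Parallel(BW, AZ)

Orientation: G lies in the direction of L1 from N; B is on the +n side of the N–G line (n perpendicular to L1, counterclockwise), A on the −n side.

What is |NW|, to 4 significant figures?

61.32

Tangency of A1 to both parallel lines with radius 10.6 puts B and A at N ± 10.6·n: B = (-8.767, 5.958), A = (8.767, -5.958). Equal radii place W and Z the same way about G: W = G + 10.6·n = (25.18, 55.91), Z = G − 10.6·n = (42.72, 44.00). Then |NW| = |W − N| = 61.32.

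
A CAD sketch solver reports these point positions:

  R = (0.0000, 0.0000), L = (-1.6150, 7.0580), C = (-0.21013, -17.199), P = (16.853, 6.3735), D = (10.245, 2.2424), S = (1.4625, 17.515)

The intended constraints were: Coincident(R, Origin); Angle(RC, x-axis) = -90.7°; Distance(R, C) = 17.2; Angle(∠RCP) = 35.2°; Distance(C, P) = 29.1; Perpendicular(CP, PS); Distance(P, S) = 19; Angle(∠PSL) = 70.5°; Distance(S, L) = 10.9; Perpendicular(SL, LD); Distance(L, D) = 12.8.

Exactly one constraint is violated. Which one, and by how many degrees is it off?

Perpendicular(SL, LD) — off by 5.70°.

R = (0.00, 0.00) ✓; RC at -90.70° ✓; |RC| = 17.20 ✓; ∠RCP = 35.20° ✓; |CP| = 29.10 ✓; ∠(CP, PS) = 90.00° ✓; |PS| = 19.00 ✓; ∠PSL = 70.50° ✓; |SL| = 10.90 ✓; ∠(SL, LD) = 84.30° ✗; |LD| = 12.80 ✓.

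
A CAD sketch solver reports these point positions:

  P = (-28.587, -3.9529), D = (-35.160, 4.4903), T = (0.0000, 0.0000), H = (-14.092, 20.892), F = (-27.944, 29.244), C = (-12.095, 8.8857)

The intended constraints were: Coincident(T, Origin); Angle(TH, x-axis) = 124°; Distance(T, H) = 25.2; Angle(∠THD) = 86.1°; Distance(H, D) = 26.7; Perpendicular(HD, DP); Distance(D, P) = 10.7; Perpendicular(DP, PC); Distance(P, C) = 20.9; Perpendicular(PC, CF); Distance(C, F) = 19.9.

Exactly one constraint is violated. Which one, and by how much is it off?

Distance(C, F) = 19.9 — off by 5.90.

T = (0.00, 0.00) ✓; TH at 124.0° ✓; |TH| = 25.20 ✓; ∠THD = 86.10° ✓; |HD| = 26.70 ✓; ∠(HD, DP) = 90.00° ✓; |DP| = 10.70 ✓; ∠(DP, PC) = 90.00° ✓; |PC| = 20.90 ✓; ∠(PC, CF) = 90.00° ✓; |CF| = 25.80 ✗.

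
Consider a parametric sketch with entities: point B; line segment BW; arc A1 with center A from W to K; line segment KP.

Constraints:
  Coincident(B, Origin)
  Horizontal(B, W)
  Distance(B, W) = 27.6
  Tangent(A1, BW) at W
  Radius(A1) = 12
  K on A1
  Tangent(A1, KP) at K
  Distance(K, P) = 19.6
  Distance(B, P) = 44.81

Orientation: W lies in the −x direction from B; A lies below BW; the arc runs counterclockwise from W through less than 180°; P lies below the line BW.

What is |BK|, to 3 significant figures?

42.0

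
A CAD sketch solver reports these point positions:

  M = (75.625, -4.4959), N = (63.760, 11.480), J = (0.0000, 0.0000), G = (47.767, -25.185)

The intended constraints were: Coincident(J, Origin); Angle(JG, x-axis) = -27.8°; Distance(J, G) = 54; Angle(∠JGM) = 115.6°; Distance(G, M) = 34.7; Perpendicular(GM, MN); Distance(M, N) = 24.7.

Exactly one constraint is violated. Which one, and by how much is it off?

Distance(M, N) = 24.7 — off by 4.80.

J = (0.00, 0.00) ✓; JG at -27.80° ✓; |JG| = 54.00 ✓; ∠JGM = 115.6° ✓; |GM| = 34.70 ✓; ∠(GM, MN) = 90.00° ✓; |MN| = 19.90 ✗.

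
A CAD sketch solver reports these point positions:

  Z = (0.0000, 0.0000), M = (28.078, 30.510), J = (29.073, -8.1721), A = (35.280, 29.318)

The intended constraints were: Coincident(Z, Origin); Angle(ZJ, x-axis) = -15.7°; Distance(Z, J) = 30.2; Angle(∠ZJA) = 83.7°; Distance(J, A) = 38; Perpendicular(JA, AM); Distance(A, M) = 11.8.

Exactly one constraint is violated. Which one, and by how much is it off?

Distance(A, M) = 11.8 — off by 4.50.

Z = (0.00, 0.00) ✓; ZJ at -15.70° ✓; |ZJ| = 30.20 ✓; ∠ZJA = 83.70° ✓; |JA| = 38.00 ✓; ∠(JA, AM) = 90.00° ✓; |AM| = 7.300 ✗.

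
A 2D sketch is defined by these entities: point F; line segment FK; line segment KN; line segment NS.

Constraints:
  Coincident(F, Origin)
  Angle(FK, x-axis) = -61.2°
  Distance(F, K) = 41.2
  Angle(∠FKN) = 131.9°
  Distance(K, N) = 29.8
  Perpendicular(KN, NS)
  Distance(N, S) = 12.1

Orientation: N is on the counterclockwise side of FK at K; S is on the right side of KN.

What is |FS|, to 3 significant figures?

71.5

F is at the origin; FK runs at -61.2° with length 41.2, so K = 41.2·(cos -61.2°, sin -61.2°) = (19.8, -36.1). ∠FKN = 131.9°, so KN runs at -61.2° + (180° − 131.9°) = -13.1° from the x-axis; with |KN| = 29.8, N = K + 29.8·(cos -13.1°, sin -13.1°) = (48.9, -42.9). The perpendicularity gives NS at right angles to KN; with |NS| = 12.1 on the right of KN, S = N + 12.1·(-0.227, -0.974) = (46.1, -54.6). Then |FS| = |S − F| = 71.5.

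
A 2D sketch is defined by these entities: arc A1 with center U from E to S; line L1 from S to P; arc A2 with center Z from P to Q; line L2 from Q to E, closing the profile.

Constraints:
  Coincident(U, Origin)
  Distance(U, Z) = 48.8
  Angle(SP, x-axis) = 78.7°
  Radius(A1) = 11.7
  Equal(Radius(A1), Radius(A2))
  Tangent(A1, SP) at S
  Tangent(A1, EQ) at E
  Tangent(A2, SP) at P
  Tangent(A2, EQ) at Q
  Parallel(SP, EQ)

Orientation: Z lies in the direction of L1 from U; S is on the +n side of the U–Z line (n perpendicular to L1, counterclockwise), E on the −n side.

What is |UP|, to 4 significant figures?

50.18

Tangency of A1 to both parallel lines with radius 11.7 puts S and E at U ± 11.7·n: S = (-11.47, 2.293), E = (11.47, -2.293). Equal radii place P and Q the same way about Z: P = Z + 11.7·n = (-1.911, 50.15), Q = Z − 11.7·n = (21.04, 45.56). Then |UP| = |P − U| = 50.18.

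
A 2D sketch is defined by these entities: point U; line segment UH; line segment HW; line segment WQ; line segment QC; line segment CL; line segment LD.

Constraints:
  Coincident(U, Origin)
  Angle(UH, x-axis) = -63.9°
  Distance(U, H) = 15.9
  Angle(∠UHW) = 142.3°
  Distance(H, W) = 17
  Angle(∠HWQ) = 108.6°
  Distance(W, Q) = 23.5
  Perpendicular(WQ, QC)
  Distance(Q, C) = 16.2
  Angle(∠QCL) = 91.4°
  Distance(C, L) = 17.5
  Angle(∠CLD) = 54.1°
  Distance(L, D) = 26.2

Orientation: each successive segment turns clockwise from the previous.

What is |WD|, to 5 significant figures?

21.428

U is at the origin; UH runs at -63.9° with length 15.9, so H = (6.9950, -14.279). ∠UHW = 142.3° gives HW at -101.60° from the x-axis; with |HW| = 17.0, W = (3.5767, -30.931). ∠HWQ = 108.6° gives WQ at -173.00° from the x-axis; with |WQ| = 23.5, Q = (-19.748, -33.795). WQ is perpendicular to QC, so QC runs at 97.000°; with |QC| = 16.2, C = (-21.722, -17.716). ∠QCL = 91.4° gives CL at 8.4000° from the x-axis; with |CL| = 17.5, L = (-4.4101, -15.160). ∠CLD = 54.1° gives LD at -117.50° from the x-axis; with |LD| = 26.2, D = (-16.508, -38.399). Then |WD| = |D − W| = 21.428.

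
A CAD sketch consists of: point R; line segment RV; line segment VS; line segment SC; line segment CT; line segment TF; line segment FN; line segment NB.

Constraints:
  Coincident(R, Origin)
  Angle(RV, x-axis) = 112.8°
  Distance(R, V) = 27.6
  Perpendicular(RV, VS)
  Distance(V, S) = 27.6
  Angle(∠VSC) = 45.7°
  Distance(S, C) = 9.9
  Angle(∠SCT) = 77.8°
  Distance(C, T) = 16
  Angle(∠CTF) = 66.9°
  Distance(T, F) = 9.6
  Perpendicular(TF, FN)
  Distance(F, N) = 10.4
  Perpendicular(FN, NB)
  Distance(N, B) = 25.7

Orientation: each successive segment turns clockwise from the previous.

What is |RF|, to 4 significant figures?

41.48

∠SCT = 77.8° gives CT at 146.3° from the x-axis; with |CT| = 16.0, T = (-2.192, 35.81). ∠CTF = 66.9° gives TF at 33.20° from the x-axis; with |TF| = 9.6, F = (5.841, 41.06). Then |RF| = |F − R| = 41.48.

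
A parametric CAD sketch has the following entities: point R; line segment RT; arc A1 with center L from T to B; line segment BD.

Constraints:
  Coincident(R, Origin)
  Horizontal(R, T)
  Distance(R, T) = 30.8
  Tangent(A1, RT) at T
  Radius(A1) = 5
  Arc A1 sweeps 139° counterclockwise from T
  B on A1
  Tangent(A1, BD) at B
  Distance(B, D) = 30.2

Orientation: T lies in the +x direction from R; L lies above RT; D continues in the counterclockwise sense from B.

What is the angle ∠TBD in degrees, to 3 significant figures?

110°

R is at the origin; R and T share the same y with |RT| = 30.8 and T on the +x side, so T = (30.8, 0.00). A1 meets RT tangentially, so LT is at right angles to RT, so L = T + (0, 5) = (30.8, 5.00). On A1, T sits at bearing -90° from L; a 139° counterclockwise sweep puts B at bearing 49°, so B = L + 5.0·(cos 49°, sin 49°) = (34.1, 8.77). A1 meets BD tangentially, so LB is at right angles to BD, so BD runs along (−sin 49°, cos 49°); with |BD| = 30.2, D = (11.3, 28.6). Then cos ∠TBD = BT·BD / (|BT||BD|), giving 110°.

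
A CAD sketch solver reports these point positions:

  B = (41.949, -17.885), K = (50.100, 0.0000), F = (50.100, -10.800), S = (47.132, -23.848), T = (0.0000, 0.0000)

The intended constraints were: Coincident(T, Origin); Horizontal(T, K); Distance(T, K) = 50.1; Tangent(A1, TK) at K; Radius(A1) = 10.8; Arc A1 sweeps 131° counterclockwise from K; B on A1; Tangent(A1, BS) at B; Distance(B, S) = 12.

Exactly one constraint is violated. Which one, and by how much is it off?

Distance(B, S) = 12 — off by 4.10.

T = (0.00, 0.00) ✓; T.y = 0.00, K.y = 0.00 ✓; |TK| = 50.10 ✓; ∠(FK, KT) = 90.00° ✓; |FK| = 10.80 ✓; bearing(F→B) − bearing(F→K) = 131.0° ✓; |FB| = 10.80 ✓; ∠(FB, BS) = 90.00° ✓; |BS| = 7.901 ✗.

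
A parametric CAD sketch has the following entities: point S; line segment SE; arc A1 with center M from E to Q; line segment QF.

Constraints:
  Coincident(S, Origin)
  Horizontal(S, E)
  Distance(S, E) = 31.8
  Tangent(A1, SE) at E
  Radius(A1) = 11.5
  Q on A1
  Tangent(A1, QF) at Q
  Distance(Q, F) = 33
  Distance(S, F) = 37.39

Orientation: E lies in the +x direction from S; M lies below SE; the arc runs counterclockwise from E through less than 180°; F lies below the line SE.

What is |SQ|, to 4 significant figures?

22.38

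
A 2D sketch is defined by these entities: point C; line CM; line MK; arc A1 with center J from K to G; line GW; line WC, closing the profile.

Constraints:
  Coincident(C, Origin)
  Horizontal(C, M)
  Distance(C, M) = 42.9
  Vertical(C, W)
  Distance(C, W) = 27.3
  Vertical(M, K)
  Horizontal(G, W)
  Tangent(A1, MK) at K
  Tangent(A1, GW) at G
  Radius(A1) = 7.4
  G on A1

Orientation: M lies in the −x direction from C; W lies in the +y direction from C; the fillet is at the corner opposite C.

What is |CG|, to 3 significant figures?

44.8

C is at the origin; CM is horizontal with |CM| = 42.9 and M on the −x side, so M = (-42.9, 0.00). C and W share the same x with |CW| = 27.3 and W on the +y side, so W = (0.00, 27.3). The virtual corner opposite C is at (-42.9, 27.3). Tangency of A1 to MK means the radius JK is perpendicular to MK and the tangent condition forces JG to be normal to GW, with radius 7.4, so the center J sits 7.4 in from both sides at J = (-35.5, 19.9). That places the tangent points at K = (-42.9, 19.9) on MK and G = (-35.5, 27.3) on GW. Then |CG| = |G − C| = 44.8.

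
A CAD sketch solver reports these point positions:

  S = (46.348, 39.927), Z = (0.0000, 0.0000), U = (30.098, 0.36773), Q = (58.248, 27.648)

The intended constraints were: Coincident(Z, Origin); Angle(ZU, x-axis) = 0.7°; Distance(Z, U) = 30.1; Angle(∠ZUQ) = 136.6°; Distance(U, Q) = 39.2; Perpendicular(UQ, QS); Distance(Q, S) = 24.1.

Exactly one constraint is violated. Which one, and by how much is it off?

Distance(Q, S) = 24.1 — off by 7.00.

Z = (0.00, 0.00) ✓; ZU at 0.7000° ✓; |ZU| = 30.10 ✓; ∠ZUQ = 136.6° ✓; |UQ| = 39.20 ✓; ∠(UQ, QS) = 90.00° ✓; |QS| = 17.10 ✗.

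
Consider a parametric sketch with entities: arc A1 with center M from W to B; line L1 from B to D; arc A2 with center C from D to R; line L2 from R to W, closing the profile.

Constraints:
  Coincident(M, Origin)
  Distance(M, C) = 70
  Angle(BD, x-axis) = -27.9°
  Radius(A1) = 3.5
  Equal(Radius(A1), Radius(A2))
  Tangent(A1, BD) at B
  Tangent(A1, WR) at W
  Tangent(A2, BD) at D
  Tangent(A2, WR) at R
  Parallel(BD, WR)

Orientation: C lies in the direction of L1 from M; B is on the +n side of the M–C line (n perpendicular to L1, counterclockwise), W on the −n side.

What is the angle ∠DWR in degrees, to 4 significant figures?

5.711°

The slot axis is L1's direction at -27.9°, so u = (cos -27.9°, sin -27.9°) = (0.8838, -0.4679) and n = (−sin -27.9°, cos -27.9°) = (0.4679, 0.8838). M is at the origin and C lies 70.0 along u from M, so C = 70.0·u = (61.86, -32.76). Tangency of A1 to both parallel lines with radius 3.5 puts B and W at M ± 3.5·n: B = (1.638, 3.093), W = (-1.638, -3.093). Equal radii place D and R the same way about C: D = C + 3.5·n = (63.50, -29.66), R = C − 3.5·n = (60.23, -35.85). Then cos ∠DWR = WD·WR / (|WD||WR|), giving 5.711°.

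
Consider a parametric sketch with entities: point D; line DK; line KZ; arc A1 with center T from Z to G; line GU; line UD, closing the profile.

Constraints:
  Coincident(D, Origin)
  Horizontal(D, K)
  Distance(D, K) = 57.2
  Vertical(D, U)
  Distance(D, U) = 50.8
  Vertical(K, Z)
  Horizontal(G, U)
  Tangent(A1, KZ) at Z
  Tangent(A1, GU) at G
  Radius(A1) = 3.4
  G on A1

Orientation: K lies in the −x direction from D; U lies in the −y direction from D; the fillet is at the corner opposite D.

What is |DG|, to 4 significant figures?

73.99

D is at the origin; DK is horizontal with |DK| = 57.2 and K on the −x side, so K = (-57.20, 0.000). DU is vertical with |DU| = 50.8 and U on the −y side, so U = (0.000, -50.80). The virtual corner opposite D is at (-57.20, -50.80). Since A1 is tangent to KZ there, TZ ⟂ KZ and A1 meets GU tangentially, so TG is at right angles to GU, with radius 3.4, so the center T sits 3.4 in from both sides at T = (-53.80, -47.40). That places the tangent points at Z = (-57.20, -47.40) on KZ and G = (-53.80, -50.80) on GU. Then |DG| = |G − D| = 73.99.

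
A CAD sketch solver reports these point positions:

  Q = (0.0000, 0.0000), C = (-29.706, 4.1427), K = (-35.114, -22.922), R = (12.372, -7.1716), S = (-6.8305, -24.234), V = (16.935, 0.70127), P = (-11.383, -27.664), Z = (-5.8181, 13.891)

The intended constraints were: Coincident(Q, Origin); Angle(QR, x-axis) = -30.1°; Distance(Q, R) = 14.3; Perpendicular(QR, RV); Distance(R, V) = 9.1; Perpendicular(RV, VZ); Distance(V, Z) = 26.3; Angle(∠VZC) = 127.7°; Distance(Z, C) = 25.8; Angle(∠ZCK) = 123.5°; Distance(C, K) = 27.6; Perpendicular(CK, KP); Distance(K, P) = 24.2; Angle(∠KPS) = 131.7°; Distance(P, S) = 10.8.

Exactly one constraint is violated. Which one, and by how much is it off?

Distance(P, S) = 10.8 — off by 5.10.

Q = (0.00, 0.00) ✓; QR at -30.10° ✓; |QR| = 14.30 ✓; ∠(QR, RV) = 90.00° ✓; |RV| = 9.100 ✓; ∠(RV, VZ) = 90.00° ✓; |VZ| = 26.30 ✓; ∠VZC = 127.7° ✓; |ZC| = 25.80 ✓; ∠ZCK = 123.5° ✓; |CK| = 27.60 ✓; ∠(CK, KP) = 90.00° ✓; |KP| = 24.20 ✓; ∠KPS = 131.7° ✓; |PS| = 5.700 ✗.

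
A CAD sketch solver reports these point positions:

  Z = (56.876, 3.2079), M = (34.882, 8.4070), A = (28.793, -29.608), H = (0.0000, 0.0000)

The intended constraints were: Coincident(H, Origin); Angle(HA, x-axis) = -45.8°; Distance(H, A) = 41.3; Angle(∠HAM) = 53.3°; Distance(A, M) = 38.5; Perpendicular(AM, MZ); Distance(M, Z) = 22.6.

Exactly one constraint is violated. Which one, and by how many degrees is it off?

Perpendicular(AM, MZ) — off by 4.20°.

H = (0.00, 0.00) ✓; HA at -45.80° ✓; |HA| = 41.30 ✓; ∠HAM = 53.30° ✓; |AM| = 38.50 ✓; ∠(AM, MZ) = 94.20° ✗; |MZ| = 22.60 ✓.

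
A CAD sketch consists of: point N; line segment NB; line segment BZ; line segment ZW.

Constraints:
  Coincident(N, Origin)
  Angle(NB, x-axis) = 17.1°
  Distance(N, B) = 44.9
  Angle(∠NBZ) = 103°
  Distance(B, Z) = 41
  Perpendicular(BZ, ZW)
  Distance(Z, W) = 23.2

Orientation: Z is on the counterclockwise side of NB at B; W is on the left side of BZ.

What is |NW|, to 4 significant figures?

55.08

N is at the origin; NB runs at 17.1° with length 44.9, so B = 44.9·(cos 17.1°, sin 17.1°) = (42.92, 13.20). ∠NBZ = 103.0°, so BZ runs at 17.1° + (180° − 103.0°) = 94.10° from the x-axis; with |BZ| = 41.0, Z = B + 41.0·(cos 94.10°, sin 94.10°) = (39.98, 54.10). BZ ⟂ ZW; with |ZW| = 23.2 on the left of BZ, W = Z + 23.2·(-0.9974, -0.07150) = (16.84, 52.44). Then |NW| = |W − N| = 55.08.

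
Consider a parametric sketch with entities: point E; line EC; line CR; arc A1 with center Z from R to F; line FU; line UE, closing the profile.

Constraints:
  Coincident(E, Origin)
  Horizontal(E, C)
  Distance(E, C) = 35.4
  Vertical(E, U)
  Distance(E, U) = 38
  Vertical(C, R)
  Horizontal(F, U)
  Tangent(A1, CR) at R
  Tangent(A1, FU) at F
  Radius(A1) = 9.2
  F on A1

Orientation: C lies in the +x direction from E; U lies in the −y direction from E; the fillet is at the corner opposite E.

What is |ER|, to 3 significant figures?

45.6

E is at the origin; EC is horizontal with |EC| = 35.4 and C on the +x side, so C = (35.4, 0.00). EU is vertical with |EU| = 38.0 and U on the −y side, so U = (0.00, -38.0). The virtual corner opposite E is at (35.4, -38.0). Tangency of A1 to CR means the radius ZR is perpendicular to CR and tangency of A1 to FU means the radius ZF is perpendicular to FU, with radius 9.2, so the center Z sits 9.2 in from both sides at Z = (26.2, -28.8). That places the tangent points at R = (35.4, -28.8) on CR and F = (26.2, -38.0) on FU. Then |ER| = |R − E| = 45.6.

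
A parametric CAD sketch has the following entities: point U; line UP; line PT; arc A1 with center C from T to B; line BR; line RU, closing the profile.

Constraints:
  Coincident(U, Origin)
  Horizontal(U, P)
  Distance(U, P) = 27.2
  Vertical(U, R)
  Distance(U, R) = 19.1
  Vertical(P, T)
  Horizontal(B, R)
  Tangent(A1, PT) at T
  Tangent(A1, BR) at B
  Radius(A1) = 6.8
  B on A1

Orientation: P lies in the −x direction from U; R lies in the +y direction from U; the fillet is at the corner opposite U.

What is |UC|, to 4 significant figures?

23.82

U is at the origin; U and P share the same y with |UP| = 27.2 and P on the −x side, so P = (-27.20, 0.000). U and R share the same x with |UR| = 19.1 and R on the +y side, so R = (0.000, 19.10). The virtual corner opposite U is at (-27.20, 19.10). Since A1 is tangent to PT there, CT ⟂ PT and tangency of A1 to BR means the radius CB is perpendicular to BR, with radius 6.8, so the center C sits 6.8 in from both sides at C = (-20.40, 12.30). Then |UC| = |C − U| = 23.82.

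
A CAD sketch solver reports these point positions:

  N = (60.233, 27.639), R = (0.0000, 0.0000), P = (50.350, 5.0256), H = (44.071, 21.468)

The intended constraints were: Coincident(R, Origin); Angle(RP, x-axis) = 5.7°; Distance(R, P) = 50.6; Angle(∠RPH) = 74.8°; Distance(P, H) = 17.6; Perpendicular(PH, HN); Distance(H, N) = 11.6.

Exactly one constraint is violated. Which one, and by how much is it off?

Distance(H, N) = 11.6 — off by 5.70.

R = (0.00, 0.00) ✓; RP at 5.700° ✓; |RP| = 50.60 ✓; ∠RPH = 74.80° ✓; |PH| = 17.60 ✓; ∠(PH, HN) = 90.00° ✓; |HN| = 17.30 ✗.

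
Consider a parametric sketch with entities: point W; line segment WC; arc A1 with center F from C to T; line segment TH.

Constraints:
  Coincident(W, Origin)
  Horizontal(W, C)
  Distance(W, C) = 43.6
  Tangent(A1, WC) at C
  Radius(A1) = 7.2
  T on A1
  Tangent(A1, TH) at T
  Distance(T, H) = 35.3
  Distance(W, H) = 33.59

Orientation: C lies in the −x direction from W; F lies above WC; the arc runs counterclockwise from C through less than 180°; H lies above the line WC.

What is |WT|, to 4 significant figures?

38.15

Checks: W.y = 0.00, C.y = 0.00 ✓; ∠(FC, CW) = 90.00° ✓; |FT| = 7.200 ✓; ∠(FT, TH) = 90.00° ✓; |TH| = 35.30 ✓; |WH| = 33.59 ✓.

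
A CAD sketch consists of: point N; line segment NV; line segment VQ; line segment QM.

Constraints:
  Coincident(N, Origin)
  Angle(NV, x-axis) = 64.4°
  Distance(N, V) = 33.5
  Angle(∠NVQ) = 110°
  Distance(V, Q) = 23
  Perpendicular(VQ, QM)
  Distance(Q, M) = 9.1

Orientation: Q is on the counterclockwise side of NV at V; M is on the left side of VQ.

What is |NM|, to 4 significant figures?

41.09

∠NVQ = 110.0°, so VQ runs at 64.4° + (180° − 110.0°) = 134.4° from the x-axis; with |VQ| = 23.0, Q = V + 23.0·(cos 134.4°, sin 134.4°) = (-1.617, 46.64). The perpendicularity gives QM at right angles to VQ; with |QM| = 9.1 on the left of VQ, M = Q + 9.1·(-0.7145, -0.6997) = (-8.119, 40.28). Then |NM| = |M − N| = 41.09.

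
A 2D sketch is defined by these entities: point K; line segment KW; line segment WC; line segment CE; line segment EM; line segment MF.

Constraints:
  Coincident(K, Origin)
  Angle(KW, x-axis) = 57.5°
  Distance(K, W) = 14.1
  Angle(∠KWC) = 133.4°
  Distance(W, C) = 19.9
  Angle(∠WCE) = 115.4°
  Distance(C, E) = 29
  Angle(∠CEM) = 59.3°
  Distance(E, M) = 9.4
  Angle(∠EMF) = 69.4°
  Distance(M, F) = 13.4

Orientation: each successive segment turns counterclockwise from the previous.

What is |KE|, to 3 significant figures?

45.0

K is at the origin; KW runs at 57.5° with length 14.1, so W = (7.58, 11.9). ∠KWC = 133.4° gives WC at 104° from the x-axis; with |WC| = 19.9, C = (2.73, 31.2). ∠WCE = 115.4° gives CE at 169° from the x-axis; with |CE| = 29.0, E = (-25.7, 36.9). Then |KE| = |E − K| = 45.0.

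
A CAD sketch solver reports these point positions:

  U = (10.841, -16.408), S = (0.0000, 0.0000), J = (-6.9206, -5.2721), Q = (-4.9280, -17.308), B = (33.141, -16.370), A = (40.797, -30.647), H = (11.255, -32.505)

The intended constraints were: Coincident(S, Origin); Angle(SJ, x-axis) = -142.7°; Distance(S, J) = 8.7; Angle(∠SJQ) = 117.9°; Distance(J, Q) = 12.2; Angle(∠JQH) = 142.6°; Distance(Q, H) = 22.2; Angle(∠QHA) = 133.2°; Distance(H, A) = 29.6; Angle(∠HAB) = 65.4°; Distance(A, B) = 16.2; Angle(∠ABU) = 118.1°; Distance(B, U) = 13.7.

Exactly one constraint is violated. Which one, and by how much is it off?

Distance(B, U) = 13.7 — off by 8.60.

S = (0.00, 0.00) ✓; SJ at -142.7° ✓; |SJ| = 8.700 ✓; ∠SJQ = 117.9° ✓; |JQ| = 12.20 ✓; ∠JQH = 142.6° ✓; |QH| = 22.20 ✓; ∠QHA = 133.2° ✓; |HA| = 29.60 ✓; ∠HAB = 65.40° ✓; |AB| = 16.20 ✓; ∠ABU = 118.1° ✓; |BU| = 22.30 ✗.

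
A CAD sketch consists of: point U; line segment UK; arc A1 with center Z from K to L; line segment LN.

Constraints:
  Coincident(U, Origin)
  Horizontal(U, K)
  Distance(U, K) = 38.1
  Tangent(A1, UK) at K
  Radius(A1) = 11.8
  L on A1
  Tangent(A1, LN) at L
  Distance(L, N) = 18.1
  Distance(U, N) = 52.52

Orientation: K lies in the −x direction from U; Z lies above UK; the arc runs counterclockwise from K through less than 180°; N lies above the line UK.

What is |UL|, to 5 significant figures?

34.909

Checks: |ZL| = 11.80 ✓; ∠(ZL, LN) = 90.00° ✓; |LN| = 18.10 ✓; |UN| = 52.52 ✓.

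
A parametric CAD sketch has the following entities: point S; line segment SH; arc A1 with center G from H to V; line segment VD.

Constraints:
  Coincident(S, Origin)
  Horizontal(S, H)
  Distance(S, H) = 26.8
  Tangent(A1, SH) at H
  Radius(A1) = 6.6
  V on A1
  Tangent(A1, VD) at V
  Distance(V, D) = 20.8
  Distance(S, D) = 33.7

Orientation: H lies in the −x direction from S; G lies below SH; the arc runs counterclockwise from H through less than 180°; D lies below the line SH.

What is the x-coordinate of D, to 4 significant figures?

-19.80

S is at the origin; SH is horizontal with |SH| = 26.8 and H on the −x side, so H = (-26.80, 0.000). A1 meets SH tangentially, so GH is at right angles to SH, so G = H + (0, -6.6) = (-26.80, -6.600). Since GV ⟂ VD (tangency), |GD| = √(6.6² + 20.8²) = 21.82 regardless of where V sits on A1. So D lies on both circle(S, 33.7) and circle(G, 21.82); the below-SH intersection is D = (-19.80, -27.27). V is the foot of the tangent from D: V = (-32.12, -10.51).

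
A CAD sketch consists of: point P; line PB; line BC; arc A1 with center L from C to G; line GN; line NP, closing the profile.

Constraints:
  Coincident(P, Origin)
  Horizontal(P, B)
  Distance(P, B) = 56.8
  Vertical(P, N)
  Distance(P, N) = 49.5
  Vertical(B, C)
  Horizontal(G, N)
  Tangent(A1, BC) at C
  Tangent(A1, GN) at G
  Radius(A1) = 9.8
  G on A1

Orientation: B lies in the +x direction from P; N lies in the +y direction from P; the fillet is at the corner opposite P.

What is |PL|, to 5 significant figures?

61.523

P is at the origin; P and B share the same y with |PB| = 56.8 and B on the +x side, so B = (56.800, 0.0000). PN is vertical with |PN| = 49.5 and N on the +y side, so N = (0.0000, 49.500). The virtual corner opposite P is at (56.800, 49.500). Tangency of A1 to BC means the radius LC is perpendicular to BC and A1 meets GN tangentially, so LG is at right angles to GN, with radius 9.8, so the center L sits 9.8 in from both sides at L = (47.000, 39.700). Then |PL| = |L − P| = 61.523.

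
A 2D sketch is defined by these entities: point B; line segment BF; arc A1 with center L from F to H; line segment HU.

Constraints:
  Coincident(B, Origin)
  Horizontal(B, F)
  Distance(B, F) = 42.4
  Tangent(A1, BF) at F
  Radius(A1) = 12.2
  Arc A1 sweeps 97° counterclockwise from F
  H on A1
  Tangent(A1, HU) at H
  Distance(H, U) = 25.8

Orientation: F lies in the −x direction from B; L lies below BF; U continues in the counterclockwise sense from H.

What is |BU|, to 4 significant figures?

64.67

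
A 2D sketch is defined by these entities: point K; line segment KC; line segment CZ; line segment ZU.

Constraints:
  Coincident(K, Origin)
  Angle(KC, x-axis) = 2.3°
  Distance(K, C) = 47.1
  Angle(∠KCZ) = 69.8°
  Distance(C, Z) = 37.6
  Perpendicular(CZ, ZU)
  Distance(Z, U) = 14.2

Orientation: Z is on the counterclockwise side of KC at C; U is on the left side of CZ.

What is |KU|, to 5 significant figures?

36.816

K is at the origin; KC runs at 2.3° with length 47.1, so C = 47.1·(cos 2.3°, sin 2.3°) = (47.062, 1.8902). ∠KCZ = 69.8°, so CZ runs at 2.3° + (180° − 69.8°) = 112.50° from the x-axis; with |CZ| = 37.6, Z = C + 37.6·(cos 112.50°, sin 112.50°) = (32.673, 36.628). CZ ⟂ ZU; with |ZU| = 14.2 on the left of CZ, U = Z + 14.2·(-0.92388, -0.38268) = (19.554, 31.194). Then |KU| = |U − K| = 36.816.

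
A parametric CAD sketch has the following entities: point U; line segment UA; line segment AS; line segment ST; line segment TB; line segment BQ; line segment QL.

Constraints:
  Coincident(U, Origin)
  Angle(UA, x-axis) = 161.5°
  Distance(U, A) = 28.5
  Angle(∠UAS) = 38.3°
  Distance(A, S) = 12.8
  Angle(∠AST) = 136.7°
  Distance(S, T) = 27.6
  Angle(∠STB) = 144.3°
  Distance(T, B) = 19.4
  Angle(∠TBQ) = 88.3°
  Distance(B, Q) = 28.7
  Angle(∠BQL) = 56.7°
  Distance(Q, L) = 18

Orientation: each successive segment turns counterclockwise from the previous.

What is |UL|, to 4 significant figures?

10.87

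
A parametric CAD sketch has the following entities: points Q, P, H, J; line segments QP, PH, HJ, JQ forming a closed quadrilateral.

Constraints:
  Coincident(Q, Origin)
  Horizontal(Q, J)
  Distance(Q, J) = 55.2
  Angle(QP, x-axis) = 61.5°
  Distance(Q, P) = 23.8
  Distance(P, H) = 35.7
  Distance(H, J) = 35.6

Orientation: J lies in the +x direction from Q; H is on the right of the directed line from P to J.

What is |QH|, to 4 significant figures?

25.71

Q is at the origin; QJ is horizontal with |QJ| = 55.2 and J in +x, so J = (55.2, 0). QP runs at 61.5° with |QP| = 23.8, so P = (11.36, 20.92). H is determined by |PH| = 35.7 and |HJ| = 35.6 together: it lies at the intersection of circle(P, 35.7) and circle(J, 35.6). With |PJ| = 48.58, the foot of the radical line on PJ is 24.36 from P and the perpendicular offset is √(35.7² − 24.36²) = 26.10. Taking the right-of-PJ solution: H = (22.11, -13.13).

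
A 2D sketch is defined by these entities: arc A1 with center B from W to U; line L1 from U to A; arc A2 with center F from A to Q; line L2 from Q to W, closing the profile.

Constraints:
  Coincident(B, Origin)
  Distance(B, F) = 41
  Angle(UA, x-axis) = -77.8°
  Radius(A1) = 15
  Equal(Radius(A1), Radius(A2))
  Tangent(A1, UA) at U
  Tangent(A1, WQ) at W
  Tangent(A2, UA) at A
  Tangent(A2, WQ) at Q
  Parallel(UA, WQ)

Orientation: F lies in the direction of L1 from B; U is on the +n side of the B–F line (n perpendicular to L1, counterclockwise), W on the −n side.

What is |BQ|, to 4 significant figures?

43.66

The slot axis is L1's direction at -77.8°, so u = (cos -77.8°, sin -77.8°) = (0.2113, -0.9774) and n = (−sin -77.8°, cos -77.8°) = (0.9774, 0.2113). B is at the origin and F lies 41.0 along u from B, so F = 41.0·u = (8.664, -40.07). Tangency of A1 to both parallel lines with radius 15.0 puts U and W at B ± 15.0·n: U = (14.66, 3.170), W = (-14.66, -3.170). Equal radii place A and Q the same way about F: A = F + 15.0·n = (23.33, -36.90), Q = F − 15.0·n = (-5.997, -43.24). Then |BQ| = |Q − B| = 43.66.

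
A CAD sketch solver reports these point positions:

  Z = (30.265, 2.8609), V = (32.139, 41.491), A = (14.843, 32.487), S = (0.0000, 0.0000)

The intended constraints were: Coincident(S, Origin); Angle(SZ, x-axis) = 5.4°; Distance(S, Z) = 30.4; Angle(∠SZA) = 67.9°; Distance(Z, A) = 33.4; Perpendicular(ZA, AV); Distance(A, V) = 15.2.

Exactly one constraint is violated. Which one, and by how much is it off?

Distance(A, V) = 15.2 — off by 4.30.

S = (0.00, 0.00) ✓; SZ at 5.400° ✓; |SZ| = 30.40 ✓; ∠SZA = 67.90° ✓; |ZA| = 33.40 ✓; ∠(ZA, AV) = 90.00° ✓; |AV| = 19.50 ✗.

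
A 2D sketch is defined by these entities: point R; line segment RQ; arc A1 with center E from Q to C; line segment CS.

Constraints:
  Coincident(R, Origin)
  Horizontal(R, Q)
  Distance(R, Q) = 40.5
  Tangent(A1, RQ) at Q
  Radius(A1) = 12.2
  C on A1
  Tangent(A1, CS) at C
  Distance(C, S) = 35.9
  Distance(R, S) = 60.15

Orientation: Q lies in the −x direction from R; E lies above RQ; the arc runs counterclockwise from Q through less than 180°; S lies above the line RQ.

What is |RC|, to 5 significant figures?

31.758

R is at the origin; R and Q share the same y with |RQ| = 40.5 and Q on the −x side, so Q = (-40.500, 0.0000). Tangency of A1 to RQ means the radius EQ is perpendicular to RQ, so E = Q + (0, 12.2) = (-40.500, 12.200). Since EC ⟂ CS (tangency), |ES| = √(12.2² + 35.9²) = 37.916 regardless of where C sits on A1. So S lies on both circle(R, 60.15) and circle(E, 37.916); the above-RQ intersection is S = (-34.074, 49.568). C is the foot of the tangent from S: C = (-28.451, 14.111).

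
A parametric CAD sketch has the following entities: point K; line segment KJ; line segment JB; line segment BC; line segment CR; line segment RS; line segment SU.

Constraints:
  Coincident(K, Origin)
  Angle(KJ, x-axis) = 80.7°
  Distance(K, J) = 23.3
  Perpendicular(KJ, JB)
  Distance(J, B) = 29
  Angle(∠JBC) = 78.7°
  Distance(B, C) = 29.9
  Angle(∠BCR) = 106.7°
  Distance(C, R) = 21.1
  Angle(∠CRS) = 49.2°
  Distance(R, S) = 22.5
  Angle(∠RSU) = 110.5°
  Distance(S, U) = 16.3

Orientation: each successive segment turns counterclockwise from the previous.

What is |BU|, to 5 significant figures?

17.264

∠CRS = 49.2° gives RS at 116.10° from the x-axis; with |RS| = 22.5, S = (-13.299, 12.650). ∠RSU = 110.5° gives SU at -174.40° from the x-axis; with |SU| = 16.3, U = (-29.521, 11.059). Then |BU| = |U − B| = 17.264.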